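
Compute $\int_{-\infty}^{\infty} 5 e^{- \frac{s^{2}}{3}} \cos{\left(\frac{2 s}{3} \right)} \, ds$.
$\frac{5 \sqrt{3} \sqrt{\pi}}{e^{\frac{1}{3}}}$

Treat the cosine frequency as a parameter and define $I(b) = \int_{-\infty}^{\infty} 5 e^{- \frac{s^{2}}{3}} \cos{\left(b s \right)} \, ds$.

Differentiating under the integral sign,
$$I'(b) = \int_{-\infty}^{\infty} - 5 s e^{- \frac{s^{2}}{3}} \sin{\left(b s \right)} \, ds.$$

Integrate $\int_{-\infty}^{\infty} s \sin(b s)\, e^{- \frac{s^{2}}{3}}\, ds$ by parts with $u = \sin(b s)$ and $dv = s\, e^{- \frac{s^{2}}{3}}\, ds$, giving $v = - \frac{3 e^{- \frac{s^{2}}{3}}}{2}$. The boundary term vanishes and
$$\int_{-\infty}^{\infty} s \sin(b s)\, e^{- \frac{s^{2}}{3}}\, ds = \frac{3 b}{2} \int_{-\infty}^{\infty} \cos(b s)\, e^{- \frac{s^{2}}{3}}\, ds,$$
so $I'(b) = - \frac{3 b}{2}\, I(b)$.

This is a separable first-order ODE; solving with the initial condition $I(0) = \int_{-\infty}^{\infty} 5 e^{- \frac{s^{2}}{3}}\,ds = 5 \sqrt{3} \sqrt{\pi}$ gives
$$I(b) = 5 \sqrt{3} \sqrt{\pi} e^{- \frac{3 b^{2}}{4}}.$$

Setting $b = \frac{2}{3}$:
$$I = \frac{5 \sqrt{3} \sqrt{\pi}}{e^{\frac{1}{3}}}.$$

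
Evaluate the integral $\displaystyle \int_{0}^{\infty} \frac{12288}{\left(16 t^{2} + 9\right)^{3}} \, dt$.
$\frac{64 \pi}{27}$

Recall the elementary integral
$$J(a) = \int_{0}^{\infty} \frac{3}{a^{2} + t^{2}} \, dt = \frac{3 \pi}{2 a}.$$

Differentiating under the integral sign with respect to $a$,
$$\frac{dJ}{da} = \int_{0}^{\infty} - \frac{6 a}{\left(a^{2} + t^{2}\right)^{2}} \, dt = - \frac{3 \pi}{2 a^{2}},$$
so $\int_{0}^{\infty} \frac{3}{\left(a^{2} + t^{2}\right)^{2}} \, dt = \frac{3 \pi}{4 a^{3}}$.

Repeating — each differentiation of $1/(t^2+a^2)^j$ produces $-2ja/(t^2+a^2)^{j+1}$ — and dividing through by $-2ja$ at each step yields, after $2$ differentiations in total,
$$\int_{0}^{\infty} \frac{3}{\left(a^{2} + t^{2}\right)^{3}} \, dt = \frac{9 \pi}{16 a^{5}}.$$

Setting $a = \frac{3}{4}$:
$$I = \frac{64 \pi}{27}.$$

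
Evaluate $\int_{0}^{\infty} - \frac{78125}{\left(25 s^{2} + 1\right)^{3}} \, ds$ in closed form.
$- \frac{46875 \pi}{16}$

Start from the standard arctangent integral
$$J(a) = \int_{0}^{\infty} - \frac{5}{a^{2} + s^{2}} \, ds = - \frac{5 \pi}{2 a}.$$

Differentiating under the integral sign with respect to $a$,
$$\frac{dJ}{da} = \int_{0}^{\infty} \frac{10 a}{\left(a^{2} + s^{2}\right)^{2}} \, ds = \frac{5 \pi}{2 a^{2}},$$
so $\int_{0}^{\infty} - \frac{5}{\left(a^{2} + s^{2}\right)^{2}} \, ds = - \frac{5 \pi}{4 a^{3}}$.

Repeating — each differentiation of $1/(s^2+a^2)^j$ produces $-2ja/(s^2+a^2)^{j+1}$ — and dividing through by $-2ja$ at each step yields, after $2$ differentiations in total,
$$\int_{0}^{\infty} - \frac{5}{\left(a^{2} + s^{2}\right)^{3}} \, ds = - \frac{15 \pi}{16 a^{5}}.$$

Setting $a = \frac{1}{5}$:
$$I = - \frac{46875 \pi}{16}.$$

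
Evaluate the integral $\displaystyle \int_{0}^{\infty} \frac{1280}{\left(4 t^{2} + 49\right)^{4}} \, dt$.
$\frac{100 \pi}{823543}$

Begin with the known result
$$J(a) = \int_{0}^{\infty} \frac{5}{a^{2} + t^{2}} \, dt = \frac{5 \pi}{2 a}.$$

Differentiating under the integral sign with respect to $a$,
$$\frac{dJ}{da} = \int_{0}^{\infty} - \frac{10 a}{\left(a^{2} + t^{2}\right)^{2}} \, dt = - \frac{5 \pi}{2 a^{2}},$$
so $\int_{0}^{\infty} \frac{5}{\left(a^{2} + t^{2}\right)^{2}} \, dt = \frac{5 \pi}{4 a^{3}}$.

Repeating — each differentiation of $1/(t^2+a^2)^j$ produces $-2ja/(t^2+a^2)^{j+1}$ — and dividing through by $-2ja$ at each step yields, after $3$ differentiations in total,
$$\int_{0}^{\infty} \frac{5}{\left(a^{2} + t^{2}\right)^{4}} \, dt = \frac{25 \pi}{32 a^{7}}.$$

Setting $a = \frac{7}{2}$:
$$I = \frac{100 \pi}{823543}.$$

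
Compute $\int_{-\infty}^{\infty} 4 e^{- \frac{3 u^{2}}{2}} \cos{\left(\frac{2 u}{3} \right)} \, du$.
$\frac{4 \sqrt{6} \sqrt{\pi}}{3 e^{\frac{2}{27}}}$

Treat the cosine frequency as a parameter and define $I(b) = \int_{-\infty}^{\infty} 4 e^{- \frac{3 u^{2}}{2}} \cos{\left(b u \right)} \, du$.

Differentiating under the integral sign,
$$I'(b) = \int_{-\infty}^{\infty} - 4 u e^{- \frac{3 u^{2}}{2}} \sin{\left(b u \right)} \, du.$$

Integrate $\int_{-\infty}^{\infty} u \sin(b u)\, e^{- \frac{3 u^{2}}{2}}\, du$ by parts with $w = \sin(b u)$ and $dv = u\, e^{- \frac{3 u^{2}}{2}}\, du$, giving $v = - \frac{e^{- \frac{3 u^{2}}{2}}}{3}$. The boundary term vanishes and
$$\int_{-\infty}^{\infty} u \sin(b u)\, e^{- \frac{3 u^{2}}{2}}\, du = \frac{b}{3} \int_{-\infty}^{\infty} \cos(b u)\, e^{- \frac{3 u^{2}}{2}}\, du,$$
so $I'(b) = - \frac{b}{3}\, I(b)$.

This is a separable first-order ODE; solving with the initial condition $I(0) = \int_{-\infty}^{\infty} 4 e^{- \frac{3 u^{2}}{2}}\,du = \frac{4 \sqrt{6} \sqrt{\pi}}{3}$ gives
$$I(b) = \frac{4 \sqrt{6} \sqrt{\pi} e^{- \frac{b^{2}}{6}}}{3}.$$

Setting $b = \frac{2}{3}$:
$$I = \frac{4 \sqrt{6} \sqrt{\pi}}{3 e^{\frac{2}{27}}}.$$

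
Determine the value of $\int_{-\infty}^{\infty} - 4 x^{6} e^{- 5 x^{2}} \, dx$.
$- \frac{3 \sqrt{5} \sqrt{\pi}}{250}$

Start from the elementary integral
$$J(a) = \int_{-\infty}^{\infty} - 4 e^{- a x^{2}} \, dx = - \frac{4 \sqrt{\pi}}{\sqrt{a}}.$$

Differentiating under the integral sign brings down a factor of $(-x^2)$:
$$\frac{dJ}{da} = \int_{-\infty}^{\infty} 4 x^{2} e^{- a x^{2}} \, dx = \frac{2 \sqrt{\pi}}{a^{\frac{3}{2}}}.$$

Repeating $3$ times in total — each differentiation brings down another $(-x^2)$ — gives
$$\frac{d^{3}J}{da^{3}} = \int_{-\infty}^{\infty} 4 x^{6} e^{- a x^{2}} \, dx = \frac{15 \sqrt{\pi}}{2 a^{\frac{7}{2}}},$$
and the integrand here is $(-1)^{3}$ times the target integrand, so $I = (-1)^{3}\,\frac{d^{3}J}{da^{3}} = - \frac{15 \sqrt{\pi}}{2 a^{\frac{7}{2}}}$.

Setting $a = 5$:
$$I = - \frac{3 \sqrt{5} \sqrt{\pi}}{250}.$$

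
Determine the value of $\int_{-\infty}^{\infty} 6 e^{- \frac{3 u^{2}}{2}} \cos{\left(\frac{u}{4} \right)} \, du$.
$\frac{2 \sqrt{6} \sqrt{\pi}}{e^{\frac{1}{96}}}$

Treat the cosine frequency as a parameter and define $I(b) = \int_{-\infty}^{\infty} 6 e^{- \frac{3 u^{2}}{2}} \cos{\left(b u \right)} \, du$.

Differentiating under the integral sign,
$$I'(b) = \int_{-\infty}^{\infty} - 6 u e^{- \frac{3 u^{2}}{2}} \sin{\left(b u \right)} \, du.$$

Integrate $\int_{-\infty}^{\infty} u \sin(b u)\, e^{- \frac{3 u^{2}}{2}}\, du$ by parts with $w = \sin(b u)$ and $dv = u\, e^{- \frac{3 u^{2}}{2}}\, du$, giving $v = - \frac{e^{- \frac{3 u^{2}}{2}}}{3}$. The boundary term vanishes and
$$\int_{-\infty}^{\infty} u \sin(b u)\, e^{- \frac{3 u^{2}}{2}}\, du = \frac{b}{3} \int_{-\infty}^{\infty} \cos(b u)\, e^{- \frac{3 u^{2}}{2}}\, du,$$
so $I'(b) = - \frac{b}{3}\, I(b)$.

This is a separable first-order ODE; solving with the initial condition $I(0) = \int_{-\infty}^{\infty} 6 e^{- \frac{3 u^{2}}{2}}\,du = 2 \sqrt{6} \sqrt{\pi}$ gives
$$I(b) = 2 \sqrt{6} \sqrt{\pi} e^{- \frac{b^{2}}{6}}.$$

Setting $b = \frac{1}{4}$:
$$I = \frac{2 \sqrt{6} \sqrt{\pi}}{e^{\frac{1}{96}}}.$$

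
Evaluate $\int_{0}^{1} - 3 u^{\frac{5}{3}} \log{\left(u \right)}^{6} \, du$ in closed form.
$- \frac{295245}{131072}$

Consider the simpler parametrised integral
$$J(a) = \int_{0}^{1} - 3 u^{a} \, du = - \frac{3}{a + 1}.$$

Differentiating under the integral sign brings down a factor of $\ln u$:
$$\frac{dJ}{da} = \int_{0}^{1} - 3 u^{a} \log{\left(u \right)} \, du = \frac{3}{\left(a + 1\right)^{2}}.$$

Repeating $6$ times in total — each differentiation brings down another $\ln u$ — gives
$$\frac{d^{6}J}{da^{6}} = \int_{0}^{1} - 3 u^{a} \log{\left(u \right)}^{6} \, du = - \frac{2160}{\left(a + 1\right)^{7}},$$
and the integrand here is exactly the target integrand, so $I = - \frac{2160}{\left(a + 1\right)^{7}}$.

Setting $a = \frac{5}{3}$:
$$I = - \frac{295245}{131072}.$$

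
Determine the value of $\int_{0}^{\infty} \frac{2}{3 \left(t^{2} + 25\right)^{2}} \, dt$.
$\frac{\pi}{750}$

Recall the elementary integral
$$J(a) = \int_{0}^{\infty} \frac{2}{3 \left(a^{2} + t^{2}\right)} \, dt = \frac{\pi}{3 a}.$$

Differentiating under the integral sign with respect to $a$,
$$\frac{dJ}{da} = \int_{0}^{\infty} - \frac{4 a}{3 \left(a^{2} + t^{2}\right)^{2}} \, dt = - \frac{\pi}{3 a^{2}},$$
so $\int_{0}^{\infty} \frac{2}{3 \left(a^{2} + t^{2}\right)^{2}} \, dt = \frac{\pi}{6 a^{3}}$.

Setting $a = 5$:
$$I = \frac{\pi}{750}.$$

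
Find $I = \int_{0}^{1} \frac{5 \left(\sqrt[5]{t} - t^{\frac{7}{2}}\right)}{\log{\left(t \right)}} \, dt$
$- \log{\left(\frac{759375}{1024} \right)}$

Replace the exponent $\frac{7}{2}$ by a parameter $a$: let $I(a) = \int_{0}^{1} \frac{5 \left(\sqrt[5]{t} - t^{a}\right)}{\log{\left(t \right)}} \, dt$.

Since $\dfrac{\partial}{\partial a}\,t^{a} = t^{a} \ln t$, the $\ln t$ in the denominator cancels and
$$\frac{dI}{da} = \int_{0}^{1} -5 t^{a} \, dt = -5 \left[\frac{t^{a+1}}{a+1}\right]_0^1 = - \frac{5}{a + 1}.$$

Integrating with respect to $a$ gives $I(a) = - \log{\left(\frac{3125 \left(a + 1\right)^{5}}{7776} \right)} + C$.

At $a = \frac{1}{5}$ the integrand is identically $0$, so $I(\frac{1}{5}) = 0$. The closed form gives $0$, hence $C = 0$.

Setting $a = \frac{7}{2}$:
$$I = - \log{\left(\frac{759375}{1024} \right)}.$$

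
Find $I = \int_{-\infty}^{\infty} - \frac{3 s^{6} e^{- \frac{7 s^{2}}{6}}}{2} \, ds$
$- \frac{1215 \sqrt{42} \sqrt{\pi}}{4802}$

Consider the simpler parametrised integral
$$J(a) = \int_{-\infty}^{\infty} - \frac{3 e^{- a s^{2}}}{2} \, ds = - \frac{3 \sqrt{\pi}}{2 \sqrt{a}}.$$

Differentiating under the integral sign brings down a factor of $(-s^2)$:
$$\frac{dJ}{da} = \int_{-\infty}^{\infty} \frac{3 s^{2} e^{- a s^{2}}}{2} \, ds = \frac{3 \sqrt{\pi}}{4 a^{\frac{3}{2}}}.$$

Repeating $3$ times in total — each differentiation brings down another $(-s^2)$ — gives
$$\frac{d^{3}J}{da^{3}} = \int_{-\infty}^{\infty} \frac{3 s^{6} e^{- a s^{2}}}{2} \, ds = \frac{45 \sqrt{\pi}}{16 a^{\frac{7}{2}}},$$
and the integrand here is $(-1)^{3}$ times the target integrand, so $I = (-1)^{3}\,\frac{d^{3}J}{da^{3}} = - \frac{45 \sqrt{\pi}}{16 a^{\frac{7}{2}}}$.

Setting $a = \frac{7}{6}$:
$$I = - \frac{1215 \sqrt{42} \sqrt{\pi}}{4802}.$$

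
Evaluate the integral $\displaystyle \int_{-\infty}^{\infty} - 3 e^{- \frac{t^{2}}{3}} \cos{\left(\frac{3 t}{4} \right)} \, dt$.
$- \frac{3 \sqrt{3} \sqrt{\pi}}{e^{\frac{27}{64}}}$

Treat the cosine frequency as a parameter and define $I(b) = \int_{-\infty}^{\infty} - 3 e^{- \frac{t^{2}}{3}} \cos{\left(b t \right)} \, dt$.

Differentiating under the integral sign,
$$I'(b) = \int_{-\infty}^{\infty} 3 t e^{- \frac{t^{2}}{3}} \sin{\left(b t \right)} \, dt.$$

Integrate $\int_{-\infty}^{\infty} t \sin(b t)\, e^{- \frac{t^{2}}{3}}\, dt$ by parts with $u = \sin(b t)$ and $dv = t\, e^{- \frac{t^{2}}{3}}\, dt$, giving $v = - \frac{3 e^{- \frac{t^{2}}{3}}}{2}$. The boundary term vanishes and
$$\int_{-\infty}^{\infty} t \sin(b t)\, e^{- \frac{t^{2}}{3}}\, dt = \frac{3 b}{2} \int_{-\infty}^{\infty} \cos(b t)\, e^{- \frac{t^{2}}{3}}\, dt,$$
so $I'(b) = - \frac{3 b}{2}\, I(b)$.

This is a separable first-order ODE; solving with the initial condition $I(0) = \int_{-\infty}^{\infty} - 3 e^{- \frac{t^{2}}{3}}\,dt = - 3 \sqrt{3} \sqrt{\pi}$ gives
$$I(b) = - 3 \sqrt{3} \sqrt{\pi} e^{- \frac{3 b^{2}}{4}}.$$

Setting $b = \frac{3}{4}$:
$$I = - \frac{3 \sqrt{3} \sqrt{\pi}}{e^{\frac{27}{64}}}.$$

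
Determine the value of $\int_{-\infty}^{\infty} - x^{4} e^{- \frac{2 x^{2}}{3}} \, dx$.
$- \frac{27 \sqrt{6} \sqrt{\pi}}{32}$

Begin with the known integral
$$J(a) = \int_{-\infty}^{\infty} - e^{- a x^{2}} \, dx = - \frac{\sqrt{\pi}}{\sqrt{a}}.$$

Differentiating under the integral sign brings down a factor of $(-x^2)$:
$$\frac{dJ}{da} = \int_{-\infty}^{\infty} x^{2} e^{- a x^{2}} \, dx = \frac{\sqrt{\pi}}{2 a^{\frac{3}{2}}}.$$

Repeating twice in total — each differentiation brings down another $(-x^2)$ — gives
$$\frac{d^{2}J}{da^{2}} = \int_{-\infty}^{\infty} - x^{4} e^{- a x^{2}} \, dx = - \frac{3 \sqrt{\pi}}{4 a^{\frac{5}{2}}},$$
and the integrand here is exactly the target integrand, so $I = - \frac{3 \sqrt{\pi}}{4 a^{\frac{5}{2}}}$.

Setting $a = \frac{2}{3}$:
$$I = - \frac{27 \sqrt{6} \sqrt{\pi}}{32}.$$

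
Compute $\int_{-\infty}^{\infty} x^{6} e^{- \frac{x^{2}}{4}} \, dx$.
$240 \sqrt{\pi}$

Consider the simpler parametrised integral
$$J(a) = \int_{-\infty}^{\infty} e^{- a x^{2}} \, dx = \frac{\sqrt{\pi}}{\sqrt{a}}.$$

Differentiating under the integral sign brings down a factor of $(-x^2)$:
$$\frac{dJ}{da} = \int_{-\infty}^{\infty} - x^{2} e^{- a x^{2}} \, dx = - \frac{\sqrt{\pi}}{2 a^{\frac{3}{2}}}.$$

Repeating $3$ times in total — each differentiation brings down another $(-x^2)$ — gives
$$\frac{d^{3}J}{da^{3}} = \int_{-\infty}^{\infty} - x^{6} e^{- a x^{2}} \, dx = - \frac{15 \sqrt{\pi}}{8 a^{\frac{7}{2}}},$$
and the integrand here is $(-1)^{3}$ times the target integrand, so $I = (-1)^{3}\,\frac{d^{3}J}{da^{3}} = \frac{15 \sqrt{\pi}}{8 a^{\frac{7}{2}}}$.

Setting $a = \frac{1}{4}$:
$$I = 240 \sqrt{\pi}.$$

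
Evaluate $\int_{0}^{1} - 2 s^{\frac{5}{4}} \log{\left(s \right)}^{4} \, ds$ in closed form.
$- \frac{16384}{19683}$

Start from the elementary integral
$$J(a) = \int_{0}^{1} - 2 s^{a} \, ds = - \frac{2}{a + 1}.$$

Differentiating under the integral sign brings down a factor of $\ln s$:
$$\frac{dJ}{da} = \int_{0}^{1} - 2 s^{a} \log{\left(s \right)} \, ds = \frac{2}{\left(a + 1\right)^{2}}.$$

Repeating $4$ times in total — each differentiation brings down another $\ln s$ — gives
$$\frac{d^{4}J}{da^{4}} = \int_{0}^{1} - 2 s^{a} \log{\left(s \right)}^{4} \, ds = - \frac{48}{\left(a + 1\right)^{5}},$$
and the integrand here is exactly the target integrand, so $I = - \frac{48}{\left(a + 1\right)^{5}}$.

Setting $a = \frac{5}{4}$:
$$I = - \frac{16384}{19683}.$$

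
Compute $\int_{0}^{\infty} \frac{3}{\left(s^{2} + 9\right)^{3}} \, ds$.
$\frac{\pi}{432}$

Start from the standard arctangent integral
$$J(a) = \int_{0}^{\infty} \frac{3}{a^{2} + s^{2}} \, ds = \frac{3 \pi}{2 a}.$$

Differentiating under the integral sign with respect to $a$,
$$\frac{dJ}{da} = \int_{0}^{\infty} - \frac{6 a}{\left(a^{2} + s^{2}\right)^{2}} \, ds = - \frac{3 \pi}{2 a^{2}},$$
so $\int_{0}^{\infty} \frac{3}{\left(a^{2} + s^{2}\right)^{2}} \, ds = \frac{3 \pi}{4 a^{3}}$.

Repeating — each differentiation of $1/(s^2+a^2)^j$ produces $-2ja/(s^2+a^2)^{j+1}$ — and dividing through by $-2ja$ at each step yields, after $2$ differentiations in total,
$$\int_{0}^{\infty} \frac{3}{\left(a^{2} + s^{2}\right)^{3}} \, ds = \frac{9 \pi}{16 a^{5}}.$$

Setting $a = 3$:
$$I = \frac{\pi}{432}.$$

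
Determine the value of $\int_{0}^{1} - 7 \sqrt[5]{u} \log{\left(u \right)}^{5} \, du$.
$\frac{546875}{1944}$

Begin with the known integral
$$J(a) = \int_{0}^{1} - 7 u^{a} \, du = - \frac{7}{a + 1}.$$

Differentiating under the integral sign brings down a factor of $\ln u$:
$$\frac{dJ}{da} = \int_{0}^{1} - 7 u^{a} \log{\left(u \right)} \, du = \frac{7}{\left(a + 1\right)^{2}}.$$

Repeating $5$ times in total — each differentiation brings down another $\ln u$ — gives
$$\frac{d^{5}J}{da^{5}} = \int_{0}^{1} - 7 u^{a} \log{\left(u \right)}^{5} \, du = \frac{840}{\left(a + 1\right)^{6}},$$
and the integrand here is exactly the target integrand, so $I = \frac{840}{\left(a + 1\right)^{6}}$.

Setting $a = \frac{1}{5}$:
$$I = \frac{546875}{1944}.$$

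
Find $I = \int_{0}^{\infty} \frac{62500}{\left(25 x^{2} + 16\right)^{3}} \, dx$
$\frac{9375 \pi}{4096}$

Start from the standard arctangent integral
$$J(a) = \int_{0}^{\infty} \frac{4}{a^{2} + x^{2}} \, dx = \frac{2 \pi}{a}.$$

Differentiating under the integral sign with respect to $a$,
$$\frac{dJ}{da} = \int_{0}^{\infty} - \frac{8 a}{\left(a^{2} + x^{2}\right)^{2}} \, dx = - \frac{2 \pi}{a^{2}},$$
so $\int_{0}^{\infty} \frac{4}{\left(a^{2} + x^{2}\right)^{2}} \, dx = \frac{\pi}{a^{3}}$.

Repeating — each differentiation of $1/(x^2+a^2)^j$ produces $-2ja/(x^2+a^2)^{j+1}$ — and dividing through by $-2ja$ at each step yields, after $2$ differentiations in total,
$$\int_{0}^{\infty} \frac{4}{\left(a^{2} + x^{2}\right)^{3}} \, dx = \frac{3 \pi}{4 a^{5}}.$$

Setting $a = \frac{4}{5}$:
$$I = \frac{9375 \pi}{4096}.$$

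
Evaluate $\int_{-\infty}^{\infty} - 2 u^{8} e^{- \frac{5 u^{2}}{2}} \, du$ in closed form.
$- \frac{42 \sqrt{10} \sqrt{\pi}}{625}$

Begin with the known integral
$$J(a) = \int_{-\infty}^{\infty} - 2 e^{- a u^{2}} \, du = - \frac{2 \sqrt{\pi}}{\sqrt{a}}.$$

Differentiating under the integral sign brings down a factor of $(-u^2)$:
$$\frac{dJ}{da} = \int_{-\infty}^{\infty} 2 u^{2} e^{- a u^{2}} \, du = \frac{\sqrt{\pi}}{a^{\frac{3}{2}}}.$$

Repeating $4$ times in total — each differentiation brings down another $(-u^2)$ — gives
$$\frac{d^{4}J}{da^{4}} = \int_{-\infty}^{\infty} - 2 u^{8} e^{- a u^{2}} \, du = - \frac{105 \sqrt{\pi}}{8 a^{\frac{9}{2}}},$$
and the integrand here is exactly the target integrand, so $I = - \frac{105 \sqrt{\pi}}{8 a^{\frac{9}{2}}}$.

Setting $a = \frac{5}{2}$:
$$I = - \frac{42 \sqrt{10} \sqrt{\pi}}{625}.$$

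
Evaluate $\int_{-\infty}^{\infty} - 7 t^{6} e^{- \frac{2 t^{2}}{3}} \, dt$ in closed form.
$- \frac{2835 \sqrt{6} \sqrt{\pi}}{128}$

Begin with the known integral
$$J(a) = \int_{-\infty}^{\infty} - 7 e^{- a t^{2}} \, dt = - \frac{7 \sqrt{\pi}}{\sqrt{a}}.$$

Differentiating under the integral sign brings down a factor of $(-t^2)$:
$$\frac{dJ}{da} = \int_{-\infty}^{\infty} 7 t^{2} e^{- a t^{2}} \, dt = \frac{7 \sqrt{\pi}}{2 a^{\frac{3}{2}}}.$$

Repeating $3$ times in total — each differentiation brings down another $(-t^2)$ — gives
$$\frac{d^{3}J}{da^{3}} = \int_{-\infty}^{\infty} 7 t^{6} e^{- a t^{2}} \, dt = \frac{105 \sqrt{\pi}}{8 a^{\frac{7}{2}}},$$
and the integrand here is $(-1)^{3}$ times the target integrand, so $I = (-1)^{3}\,\frac{d^{3}J}{da^{3}} = - \frac{105 \sqrt{\pi}}{8 a^{\frac{7}{2}}}$.

Setting $a = \frac{2}{3}$:
$$I = - \frac{2835 \sqrt{6} \sqrt{\pi}}{128}.$$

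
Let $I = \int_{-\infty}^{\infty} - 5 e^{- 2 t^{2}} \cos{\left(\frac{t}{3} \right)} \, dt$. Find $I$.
$- \frac{5 \sqrt{2} \sqrt{\pi}}{2 e^{\frac{1}{72}}}$

Let $b$ denote the cosine frequency and define $I(b) = \int_{-\infty}^{\infty} - 5 e^{- 2 t^{2}} \cos{\left(b t \right)} \, dt$.

Differentiating under the integral sign,
$$I'(b) = \int_{-\infty}^{\infty} 5 t e^{- 2 t^{2}} \sin{\left(b t \right)} \, dt.$$

Integrate $\int_{-\infty}^{\infty} t \sin(b t)\, e^{- 2 t^{2}}\, dt$ by parts with $u = \sin(b t)$ and $dv = t\, e^{- 2 t^{2}}\, dt$, giving $v = - \frac{e^{- 2 t^{2}}}{4}$. The boundary term vanishes and
$$\int_{-\infty}^{\infty} t \sin(b t)\, e^{- 2 t^{2}}\, dt = \frac{b}{4} \int_{-\infty}^{\infty} \cos(b t)\, e^{- 2 t^{2}}\, dt,$$
so $I'(b) = - \frac{b}{4}\, I(b)$.

This is a separable first-order ODE; solving with the initial condition $I(0) = \int_{-\infty}^{\infty} - 5 e^{- 2 t^{2}}\,dt = - \frac{5 \sqrt{2} \sqrt{\pi}}{2}$ gives
$$I(b) = - \frac{5 \sqrt{2} \sqrt{\pi} e^{- \frac{b^{2}}{8}}}{2}.$$

Setting $b = \frac{1}{3}$:
$$I = - \frac{5 \sqrt{2} \sqrt{\pi}}{2 e^{\frac{1}{72}}}.$$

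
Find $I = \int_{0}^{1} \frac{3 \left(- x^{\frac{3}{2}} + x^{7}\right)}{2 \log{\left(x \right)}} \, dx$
$\log{\left(\frac{64 \sqrt{5}}{25} \right)}$

Consider the one-parameter family: let $I(a) = \int_{0}^{1} \frac{3 \left(x^{7} - x^{a}\right)}{2 \log{\left(x \right)}} \, dx$.

Since $\dfrac{\partial}{\partial a}\,x^{a} = x^{a} \ln x$, the $\ln x$ in the denominator cancels and
$$\frac{dI}{da} = \int_{0}^{1} - \frac{3}{2} x^{a} \, dx = - \frac{3}{2} \left[\frac{x^{a+1}}{a+1}\right]_0^1 = - \frac{3}{2 a + 2}.$$

Integrating with respect to $a$ gives $I(a) = - \frac{3 \log{\left(a + 1 \right)}}{2} + \frac{9 \log{\left(2 \right)}}{2} + C$.

At $a = 7$ the integrand is identically $0$, so $I(7) = 0$. The closed form gives $0$, hence $C = 0$.

Setting $a = \frac{3}{2}$:
$$I = \log{\left(\frac{64 \sqrt{5}}{25} \right)}.$$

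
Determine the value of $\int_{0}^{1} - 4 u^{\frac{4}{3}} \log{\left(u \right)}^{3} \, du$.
$\frac{1944}{2401}$

Consider the simpler parametrised integral
$$J(a) = \int_{0}^{1} - 4 u^{a} \, du = - \frac{4}{a + 1}.$$

Differentiating under the integral sign brings down a factor of $\ln u$:
$$\frac{dJ}{da} = \int_{0}^{1} - 4 u^{a} \log{\left(u \right)} \, du = \frac{4}{\left(a + 1\right)^{2}}.$$

Repeating $3$ times in total — each differentiation brings down another $\ln u$ — gives
$$\frac{d^{3}J}{da^{3}} = \int_{0}^{1} - 4 u^{a} \log{\left(u \right)}^{3} \, du = \frac{24}{\left(a + 1\right)^{4}},$$
and the integrand here is exactly the target integrand, so $I = \frac{24}{\left(a + 1\right)^{4}}$.

Setting $a = \frac{4}{3}$:
$$I = \frac{1944}{2401}.$$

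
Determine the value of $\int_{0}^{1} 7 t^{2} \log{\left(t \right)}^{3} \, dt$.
$- \frac{14}{27}$

Start from the elementary integral
$$J(a) = \int_{0}^{1} 7 t^{a} \, dt = \frac{7}{a + 1}.$$

Differentiating under the integral sign brings down a factor of $\ln t$:
$$\frac{dJ}{da} = \int_{0}^{1} 7 t^{a} \log{\left(t \right)} \, dt = - \frac{7}{\left(a + 1\right)^{2}}.$$

Repeating $3$ times in total — each differentiation brings down another $\ln t$ — gives
$$\frac{d^{3}J}{da^{3}} = \int_{0}^{1} 7 t^{a} \log{\left(t \right)}^{3} \, dt = - \frac{42}{\left(a + 1\right)^{4}},$$
and the integrand here is exactly the target integrand, so $I = - \frac{42}{\left(a + 1\right)^{4}}$.

Setting $a = 2$:
$$I = - \frac{14}{27}.$$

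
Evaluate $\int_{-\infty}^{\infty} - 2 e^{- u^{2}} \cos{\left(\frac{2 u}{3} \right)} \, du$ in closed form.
$- \frac{2 \sqrt{\pi}}{e^{\frac{1}{9}}}$

Define $I(b) = \int_{-\infty}^{\infty} - 2 e^{- u^{2}} \cos{\left(b u \right)} \, du$.

Differentiating under the integral sign,
$$I'(b) = \int_{-\infty}^{\infty} 2 u e^{- u^{2}} \sin{\left(b u \right)} \, du.$$

Integrate $\int_{-\infty}^{\infty} u \sin(b u)\, e^{- u^{2}}\, du$ by parts with $w = \sin(b u)$ and $dv = u\, e^{- u^{2}}\, du$, giving $v = - \frac{e^{- u^{2}}}{2}$. The boundary term vanishes and
$$\int_{-\infty}^{\infty} u \sin(b u)\, e^{- u^{2}}\, du = \frac{b}{2} \int_{-\infty}^{\infty} \cos(b u)\, e^{- u^{2}}\, du,$$
so $I'(b) = - \frac{b}{2}\, I(b)$.

This is a separable first-order ODE; solving with the initial condition $I(0) = \int_{-\infty}^{\infty} - 2 e^{- u^{2}}\,du = - 2 \sqrt{\pi}$ gives
$$I(b) = - 2 \sqrt{\pi} e^{- \frac{b^{2}}{4}}.$$

Setting $b = \frac{2}{3}$:
$$I = - \frac{2 \sqrt{\pi}}{e^{\frac{1}{9}}}.$$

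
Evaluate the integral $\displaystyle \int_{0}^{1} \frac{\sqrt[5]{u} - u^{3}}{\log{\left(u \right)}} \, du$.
$- \log{\left(10 \right)} + \log{\left(3 \right)}$

Consider the one-parameter family: let $I(a) = \int_{0}^{1} \frac{\sqrt[5]{u} - u^{a}}{\log{\left(u \right)}} \, du$.

Since $\dfrac{\partial}{\partial a}\,u^{a} = u^{a} \ln u$, the $\ln u$ in the denominator cancels and
$$\frac{dI}{da} = \int_{0}^{1} -1 u^{a} \, du = -1 \left[\frac{u^{a+1}}{a+1}\right]_0^1 = - \frac{1}{a + 1}.$$

Integrating with respect to $a$ gives $I(a) = - \log{\left(\frac{5 a}{6} + \frac{5}{6} \right)} + C$.

At $a = \frac{1}{5}$ the integrand is identically $0$, so $I(\frac{1}{5}) = 0$. The closed form gives $0$, hence $C = 0$.

Setting $a = 3$:
$$I = - \log{\left(10 \right)} + \log{\left(3 \right)}.$$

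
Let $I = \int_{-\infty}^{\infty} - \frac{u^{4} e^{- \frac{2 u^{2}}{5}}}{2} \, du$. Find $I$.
$- \frac{75 \sqrt{10} \sqrt{\pi}}{64}$

Consider the simpler parametrised integral
$$J(a) = \int_{-\infty}^{\infty} - \frac{e^{- a u^{2}}}{2} \, du = - \frac{\sqrt{\pi}}{2 \sqrt{a}}.$$

Differentiating under the integral sign brings down a factor of $(-u^2)$:
$$\frac{dJ}{da} = \int_{-\infty}^{\infty} \frac{u^{2} e^{- a u^{2}}}{2} \, du = \frac{\sqrt{\pi}}{4 a^{\frac{3}{2}}}.$$

Repeating twice in total — each differentiation brings down another $(-u^2)$ — gives
$$\frac{d^{2}J}{da^{2}} = \int_{-\infty}^{\infty} - \frac{u^{4} e^{- a u^{2}}}{2} \, du = - \frac{3 \sqrt{\pi}}{8 a^{\frac{5}{2}}},$$
and the integrand here is exactly the target integrand, so $I = - \frac{3 \sqrt{\pi}}{8 a^{\frac{5}{2}}}$.

Setting $a = \frac{2}{5}$:
$$I = - \frac{75 \sqrt{10} \sqrt{\pi}}{64}.$$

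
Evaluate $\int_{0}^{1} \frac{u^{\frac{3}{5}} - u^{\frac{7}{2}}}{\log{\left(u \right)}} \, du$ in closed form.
$- \log{\left(\frac{45}{16} \right)}$

Introduce a parameter $a$ in the exponent: let $I(a) = \int_{0}^{1} \frac{u^{\frac{3}{5}} - u^{a}}{\log{\left(u \right)}} \, du$.

Since $\dfrac{\partial}{\partial a}\,u^{a} = u^{a} \ln u$, the $\ln u$ in the denominator cancels and
$$\frac{dI}{da} = \int_{0}^{1} -1 u^{a} \, du = -1 \left[\frac{u^{a+1}}{a+1}\right]_0^1 = - \frac{1}{a + 1}.$$

Integrating with respect to $a$ gives $I(a) = - \log{\left(\frac{5 a}{8} + \frac{5}{8} \right)} + C$.

At $a = \frac{3}{5}$ the integrand is identically $0$, so $I(\frac{3}{5}) = 0$. The closed form gives $0$, hence $C = 0$.

Setting $a = \frac{7}{2}$:
$$I = - \log{\left(\frac{45}{16} \right)}.$$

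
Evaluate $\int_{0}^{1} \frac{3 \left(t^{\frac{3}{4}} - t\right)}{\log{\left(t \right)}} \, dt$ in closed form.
$- \log{\left(\frac{512}{343} \right)}$

Replace the exponent $1$ by a parameter $a$: let $I(a) = \int_{0}^{1} \frac{3 \left(t^{\frac{3}{4}} - t^{a}\right)}{\log{\left(t \right)}} \, dt$.

Since $\dfrac{\partial}{\partial a}\,t^{a} = t^{a} \ln t$, the $\ln t$ in the denominator cancels and
$$\frac{dI}{da} = \int_{0}^{1} -3 t^{a} \, dt = -3 \left[\frac{t^{a+1}}{a+1}\right]_0^1 = - \frac{3}{a + 1}.$$

Integrating with respect to $a$ gives $I(a) = - \log{\left(\frac{64 \left(a + 1\right)^{3}}{343} \right)} + C$.

At $a = \frac{3}{4}$ the integrand is identically $0$, so $I(\frac{3}{4}) = 0$. The closed form gives $0$, hence $C = 0$.

Setting $a = 1$:
$$I = - \log{\left(\frac{512}{343} \right)}.$$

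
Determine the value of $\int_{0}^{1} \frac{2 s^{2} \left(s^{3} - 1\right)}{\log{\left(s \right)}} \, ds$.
$\log{\left(4 \right)}$

Replace the exponent $5$ by a parameter $a$: let $I(a) = \int_{0}^{1} \frac{2 \left(- s^{2} + s^{a}\right)}{\log{\left(s \right)}} \, ds$.

Since $\dfrac{\partial}{\partial a}\,s^{a} = s^{a} \ln s$, the $\ln s$ in the denominator cancels and
$$\frac{dI}{da} = \int_{0}^{1} 2 s^{a} \, ds = 2 \left[\frac{s^{a+1}}{a+1}\right]_0^1 = \frac{2}{a + 1}.$$

Integrating with respect to $a$ gives $I(a) = \log{\left(\frac{\left(a + 1\right)^{2}}{9} \right)} + C$.

At $a = 2$ the integrand is identically $0$, so $I(2) = 0$. The closed form gives $0$, hence $C = 0$.

Setting $a = 5$:
$$I = \log{\left(4 \right)}.$$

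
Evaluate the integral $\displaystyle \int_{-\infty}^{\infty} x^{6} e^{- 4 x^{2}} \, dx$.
$\frac{15 \sqrt{\pi}}{1024}$

Consider the simpler parametrised integral
$$J(a) = \int_{-\infty}^{\infty} e^{- a x^{2}} \, dx = \frac{\sqrt{\pi}}{\sqrt{a}}.$$

Differentiating under the integral sign brings down a factor of $(-x^2)$:
$$\frac{dJ}{da} = \int_{-\infty}^{\infty} - x^{2} e^{- a x^{2}} \, dx = - \frac{\sqrt{\pi}}{2 a^{\frac{3}{2}}}.$$

Repeating $3$ times in total — each differentiation brings down another $(-x^2)$ — gives
$$\frac{d^{3}J}{da^{3}} = \int_{-\infty}^{\infty} - x^{6} e^{- a x^{2}} \, dx = - \frac{15 \sqrt{\pi}}{8 a^{\frac{7}{2}}},$$
and the integrand here is $(-1)^{3}$ times the target integrand, so $I = (-1)^{3}\,\frac{d^{3}J}{da^{3}} = \frac{15 \sqrt{\pi}}{8 a^{\frac{7}{2}}}$.

Setting $a = 4$:
$$I = \frac{15 \sqrt{\pi}}{1024}.$$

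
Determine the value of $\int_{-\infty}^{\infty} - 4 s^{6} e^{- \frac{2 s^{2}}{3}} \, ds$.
$- \frac{405 \sqrt{6} \sqrt{\pi}}{32}$

Consider the simpler parametrised integral
$$J(a) = \int_{-\infty}^{\infty} - 4 e^{- a s^{2}} \, ds = - \frac{4 \sqrt{\pi}}{\sqrt{a}}.$$

Differentiating under the integral sign brings down a factor of $(-s^2)$:
$$\frac{dJ}{da} = \int_{-\infty}^{\infty} 4 s^{2} e^{- a s^{2}} \, ds = \frac{2 \sqrt{\pi}}{a^{\frac{3}{2}}}.$$

Repeating $3$ times in total — each differentiation brings down another $(-s^2)$ — gives
$$\frac{d^{3}J}{da^{3}} = \int_{-\infty}^{\infty} 4 s^{6} e^{- a s^{2}} \, ds = \frac{15 \sqrt{\pi}}{2 a^{\frac{7}{2}}},$$
and the integrand here is $(-1)^{3}$ times the target integrand, so $I = (-1)^{3}\,\frac{d^{3}J}{da^{3}} = - \frac{15 \sqrt{\pi}}{2 a^{\frac{7}{2}}}$.

Setting $a = \frac{2}{3}$:
$$I = - \frac{405 \sqrt{6} \sqrt{\pi}}{32}.$$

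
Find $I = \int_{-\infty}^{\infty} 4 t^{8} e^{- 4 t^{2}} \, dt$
$\frac{105 \sqrt{\pi}}{2048}$

Start from the elementary integral
$$J(a) = \int_{-\infty}^{\infty} 4 e^{- a t^{2}} \, dt = \frac{4 \sqrt{\pi}}{\sqrt{a}}.$$

Differentiating under the integral sign brings down a factor of $(-t^2)$:
$$\frac{dJ}{da} = \int_{-\infty}^{\infty} - 4 t^{2} e^{- a t^{2}} \, dt = - \frac{2 \sqrt{\pi}}{a^{\frac{3}{2}}}.$$

Repeating $4$ times in total — each differentiation brings down another $(-t^2)$ — gives
$$\frac{d^{4}J}{da^{4}} = \int_{-\infty}^{\infty} 4 t^{8} e^{- a t^{2}} \, dt = \frac{105 \sqrt{\pi}}{4 a^{\frac{9}{2}}},$$
and the integrand here is exactly the target integrand, so $I = \frac{105 \sqrt{\pi}}{4 a^{\frac{9}{2}}}$.

Setting $a = 4$:
$$I = \frac{105 \sqrt{\pi}}{2048}.$$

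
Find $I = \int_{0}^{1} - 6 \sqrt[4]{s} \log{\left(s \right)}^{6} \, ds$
$- \frac{14155776}{15625}$

Consider the simpler parametrised integral
$$J(a) = \int_{0}^{1} - 6 s^{a} \, ds = - \frac{6}{a + 1}.$$

Differentiating under the integral sign brings down a factor of $\ln s$:
$$\frac{dJ}{da} = \int_{0}^{1} - 6 s^{a} \log{\left(s \right)} \, ds = \frac{6}{\left(a + 1\right)^{2}}.$$

Repeating $6$ times in total — each differentiation brings down another $\ln s$ — gives
$$\frac{d^{6}J}{da^{6}} = \int_{0}^{1} - 6 s^{a} \log{\left(s \right)}^{6} \, ds = - \frac{4320}{\left(a + 1\right)^{7}},$$
and the integrand here is exactly the target integrand, so $I = - \frac{4320}{\left(a + 1\right)^{7}}$.

Setting $a = \frac{1}{4}$:
$$I = - \frac{14155776}{15625}.$$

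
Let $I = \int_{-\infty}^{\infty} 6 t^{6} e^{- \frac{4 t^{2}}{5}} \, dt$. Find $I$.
$\frac{5625 \sqrt{5} \sqrt{\pi}}{512}$

Start from the elementary integral
$$J(a) = \int_{-\infty}^{\infty} 6 e^{- a t^{2}} \, dt = \frac{6 \sqrt{\pi}}{\sqrt{a}}.$$

Differentiating under the integral sign brings down a factor of $(-t^2)$:
$$\frac{dJ}{da} = \int_{-\infty}^{\infty} - 6 t^{2} e^{- a t^{2}} \, dt = - \frac{3 \sqrt{\pi}}{a^{\frac{3}{2}}}.$$

Repeating $3$ times in total — each differentiation brings down another $(-t^2)$ — gives
$$\frac{d^{3}J}{da^{3}} = \int_{-\infty}^{\infty} - 6 t^{6} e^{- a t^{2}} \, dt = - \frac{45 \sqrt{\pi}}{4 a^{\frac{7}{2}}},$$
and the integrand here is $(-1)^{3}$ times the target integrand, so $I = (-1)^{3}\,\frac{d^{3}J}{da^{3}} = \frac{45 \sqrt{\pi}}{4 a^{\frac{7}{2}}}$.

Setting $a = \frac{4}{5}$:
$$I = \frac{5625 \sqrt{5} \sqrt{\pi}}{512}.$$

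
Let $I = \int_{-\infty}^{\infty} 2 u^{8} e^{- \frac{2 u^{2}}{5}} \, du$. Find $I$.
$\frac{65625 \sqrt{10} \sqrt{\pi}}{256}$

Begin with the known integral
$$J(a) = \int_{-\infty}^{\infty} 2 e^{- a u^{2}} \, du = \frac{2 \sqrt{\pi}}{\sqrt{a}}.$$

Differentiating under the integral sign brings down a factor of $(-u^2)$:
$$\frac{dJ}{da} = \int_{-\infty}^{\infty} - 2 u^{2} e^{- a u^{2}} \, du = - \frac{\sqrt{\pi}}{a^{\frac{3}{2}}}.$$

Repeating $4$ times in total — each differentiation brings down another $(-u^2)$ — gives
$$\frac{d^{4}J}{da^{4}} = \int_{-\infty}^{\infty} 2 u^{8} e^{- a u^{2}} \, du = \frac{105 \sqrt{\pi}}{8 a^{\frac{9}{2}}},$$
and the integrand here is exactly the target integrand, so $I = \frac{105 \sqrt{\pi}}{8 a^{\frac{9}{2}}}$.

Setting $a = \frac{2}{5}$:
$$I = \frac{65625 \sqrt{10} \sqrt{\pi}}{256}.$$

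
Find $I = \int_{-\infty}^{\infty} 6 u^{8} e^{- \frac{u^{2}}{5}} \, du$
$\frac{196875 \sqrt{5} \sqrt{\pi}}{8}$

Begin with the known integral
$$J(a) = \int_{-\infty}^{\infty} 6 e^{- a u^{2}} \, du = \frac{6 \sqrt{\pi}}{\sqrt{a}}.$$

Differentiating under the integral sign brings down a factor of $(-u^2)$:
$$\frac{dJ}{da} = \int_{-\infty}^{\infty} - 6 u^{2} e^{- a u^{2}} \, du = - \frac{3 \sqrt{\pi}}{a^{\frac{3}{2}}}.$$

Repeating $4$ times in total — each differentiation brings down another $(-u^2)$ — gives
$$\frac{d^{4}J}{da^{4}} = \int_{-\infty}^{\infty} 6 u^{8} e^{- a u^{2}} \, du = \frac{315 \sqrt{\pi}}{8 a^{\frac{9}{2}}},$$
and the integrand here is exactly the target integrand, so $I = \frac{315 \sqrt{\pi}}{8 a^{\frac{9}{2}}}$.

Setting $a = \frac{1}{5}$:
$$I = \frac{196875 \sqrt{5} \sqrt{\pi}}{8}.$$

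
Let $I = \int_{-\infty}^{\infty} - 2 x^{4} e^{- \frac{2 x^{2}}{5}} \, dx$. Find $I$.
$- \frac{75 \sqrt{10} \sqrt{\pi}}{16}$

Start from the elementary integral
$$J(a) = \int_{-\infty}^{\infty} - 2 e^{- a x^{2}} \, dx = - \frac{2 \sqrt{\pi}}{\sqrt{a}}.$$

Differentiating under the integral sign brings down a factor of $(-x^2)$:
$$\frac{dJ}{da} = \int_{-\infty}^{\infty} 2 x^{2} e^{- a x^{2}} \, dx = \frac{\sqrt{\pi}}{a^{\frac{3}{2}}}.$$

Repeating twice in total — each differentiation brings down another $(-x^2)$ — gives
$$\frac{d^{2}J}{da^{2}} = \int_{-\infty}^{\infty} - 2 x^{4} e^{- a x^{2}} \, dx = - \frac{3 \sqrt{\pi}}{2 a^{\frac{5}{2}}},$$
and the integrand here is exactly the target integrand, so $I = - \frac{3 \sqrt{\pi}}{2 a^{\frac{5}{2}}}$.

Setting $a = \frac{2}{5}$:
$$I = - \frac{75 \sqrt{10} \sqrt{\pi}}{16}.$$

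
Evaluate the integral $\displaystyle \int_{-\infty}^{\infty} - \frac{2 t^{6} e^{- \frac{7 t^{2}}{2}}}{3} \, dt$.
$- \frac{10 \sqrt{14} \sqrt{\pi}}{2401}$

Consider the simpler parametrised integral
$$J(a) = \int_{-\infty}^{\infty} - \frac{2 e^{- a t^{2}}}{3} \, dt = - \frac{2 \sqrt{\pi}}{3 \sqrt{a}}.$$

Differentiating under the integral sign brings down a factor of $(-t^2)$:
$$\frac{dJ}{da} = \int_{-\infty}^{\infty} \frac{2 t^{2} e^{- a t^{2}}}{3} \, dt = \frac{\sqrt{\pi}}{3 a^{\frac{3}{2}}}.$$

Repeating $3$ times in total — each differentiation brings down another $(-t^2)$ — gives
$$\frac{d^{3}J}{da^{3}} = \int_{-\infty}^{\infty} \frac{2 t^{6} e^{- a t^{2}}}{3} \, dt = \frac{5 \sqrt{\pi}}{4 a^{\frac{7}{2}}},$$
and the integrand here is $(-1)^{3}$ times the target integrand, so $I = (-1)^{3}\,\frac{d^{3}J}{da^{3}} = - \frac{5 \sqrt{\pi}}{4 a^{\frac{7}{2}}}$.

Setting $a = \frac{7}{2}$:
$$I = - \frac{10 \sqrt{14} \sqrt{\pi}}{2401}.$$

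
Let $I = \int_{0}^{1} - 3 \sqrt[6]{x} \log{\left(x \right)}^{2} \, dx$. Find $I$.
$- \frac{1296}{343}$

Start from the elementary integral
$$J(a) = \int_{0}^{1} - 3 x^{a} \, dx = - \frac{3}{a + 1}.$$

Differentiating under the integral sign brings down a factor of $\ln x$:
$$\frac{dJ}{da} = \int_{0}^{1} - 3 x^{a} \log{\left(x \right)} \, dx = \frac{3}{\left(a + 1\right)^{2}}.$$

Repeating twice in total — each differentiation brings down another $\ln x$ — gives
$$\frac{d^{2}J}{da^{2}} = \int_{0}^{1} - 3 x^{a} \log{\left(x \right)}^{2} \, dx = - \frac{6}{\left(a + 1\right)^{3}},$$
and the integrand here is exactly the target integrand, so $I = - \frac{6}{\left(a + 1\right)^{3}}$.

Setting $a = \frac{1}{6}$:
$$I = - \frac{1296}{343}.$$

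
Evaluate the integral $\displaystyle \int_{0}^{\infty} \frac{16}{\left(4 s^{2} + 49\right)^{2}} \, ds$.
$\frac{2 \pi}{343}$

Begin with the known result
$$J(a) = \int_{0}^{\infty} \frac{1}{a^{2} + s^{2}} \, ds = \frac{\pi}{2 a}.$$

Differentiating under the integral sign with respect to $a$,
$$\frac{dJ}{da} = \int_{0}^{\infty} - \frac{2 a}{\left(a^{2} + s^{2}\right)^{2}} \, ds = - \frac{\pi}{2 a^{2}},$$
so $\int_{0}^{\infty} \frac{1}{\left(a^{2} + s^{2}\right)^{2}} \, ds = \frac{\pi}{4 a^{3}}$.

Setting $a = \frac{7}{2}$:
$$I = \frac{2 \pi}{343}.$$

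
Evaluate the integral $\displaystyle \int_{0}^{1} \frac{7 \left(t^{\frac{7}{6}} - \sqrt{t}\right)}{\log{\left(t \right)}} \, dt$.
$\log{\left(\frac{62748517}{4782969} \right)}$

Replace the exponent $\frac{7}{6}$ by a parameter $a$: let $I(a) = \int_{0}^{1} \frac{7 \left(- \sqrt{t} + t^{a}\right)}{\log{\left(t \right)}} \, dt$.

Since $\dfrac{\partial}{\partial a}\,t^{a} = t^{a} \ln t$, the $\ln t$ in the denominator cancels and
$$\frac{dI}{da} = \int_{0}^{1} 7 t^{a} \, dt = 7 \left[\frac{t^{a+1}}{a+1}\right]_0^1 = \frac{7}{a + 1}.$$

Integrating with respect to $a$ gives $I(a) = \log{\left(\frac{128 \left(a + 1\right)^{7}}{2187} \right)} + C$.

At $a = \frac{1}{2}$ the integrand is identically $0$, so $I(\frac{1}{2}) = 0$. The closed form gives $0$, hence $C = 0$.

Setting $a = \frac{7}{6}$:
$$I = \log{\left(\frac{62748517}{4782969} \right)}.$$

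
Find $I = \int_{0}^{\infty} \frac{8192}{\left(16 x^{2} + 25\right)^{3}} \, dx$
$\frac{384 \pi}{3125}$

Start from the standard arctangent integral
$$J(a) = \int_{0}^{\infty} \frac{2}{a^{2} + x^{2}} \, dx = \frac{\pi}{a}.$$

Differentiating under the integral sign with respect to $a$,
$$\frac{dJ}{da} = \int_{0}^{\infty} - \frac{4 a}{\left(a^{2} + x^{2}\right)^{2}} \, dx = - \frac{\pi}{a^{2}},$$
so $\int_{0}^{\infty} \frac{2}{\left(a^{2} + x^{2}\right)^{2}} \, dx = \frac{\pi}{2 a^{3}}$.

Repeating — each differentiation of $1/(x^2+a^2)^j$ produces $-2ja/(x^2+a^2)^{j+1}$ — and dividing through by $-2ja$ at each step yields, after $2$ differentiations in total,
$$\int_{0}^{\infty} \frac{2}{\left(a^{2} + x^{2}\right)^{3}} \, dx = \frac{3 \pi}{8 a^{5}}.$$

Setting $a = \frac{5}{4}$:
$$I = \frac{384 \pi}{3125}.$$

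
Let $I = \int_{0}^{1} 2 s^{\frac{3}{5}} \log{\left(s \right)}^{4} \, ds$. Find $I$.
$\frac{9375}{2048}$

Begin with the known integral
$$J(a) = \int_{0}^{1} 2 s^{a} \, ds = \frac{2}{a + 1}.$$

Differentiating under the integral sign brings down a factor of $\ln s$:
$$\frac{dJ}{da} = \int_{0}^{1} 2 s^{a} \log{\left(s \right)} \, ds = - \frac{2}{\left(a + 1\right)^{2}}.$$

Repeating $4$ times in total — each differentiation brings down another $\ln s$ — gives
$$\frac{d^{4}J}{da^{4}} = \int_{0}^{1} 2 s^{a} \log{\left(s \right)}^{4} \, ds = \frac{48}{\left(a + 1\right)^{5}},$$
and the integrand here is exactly the target integrand, so $I = \frac{48}{\left(a + 1\right)^{5}}$.

Setting $a = \frac{3}{5}$:
$$I = \frac{9375}{2048}.$$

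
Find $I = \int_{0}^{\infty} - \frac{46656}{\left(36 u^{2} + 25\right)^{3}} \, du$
$- \frac{1458 \pi}{3125}$

Start from the standard arctangent integral
$$J(a) = \int_{0}^{\infty} - \frac{1}{a^{2} + u^{2}} \, du = - \frac{\pi}{2 a}.$$

Differentiating under the integral sign with respect to $a$,
$$\frac{dJ}{da} = \int_{0}^{\infty} \frac{2 a}{\left(a^{2} + u^{2}\right)^{2}} \, du = \frac{\pi}{2 a^{2}},$$
so $\int_{0}^{\infty} - \frac{1}{\left(a^{2} + u^{2}\right)^{2}} \, du = - \frac{\pi}{4 a^{3}}$.

Repeating — each differentiation of $1/(u^2+a^2)^j$ produces $-2ja/(u^2+a^2)^{j+1}$ — and dividing through by $-2ja$ at each step yields, after $2$ differentiations in total,
$$\int_{0}^{\infty} - \frac{1}{\left(a^{2} + u^{2}\right)^{3}} \, du = - \frac{3 \pi}{16 a^{5}}.$$

Setting $a = \frac{5}{6}$:
$$I = - \frac{1458 \pi}{3125}.$$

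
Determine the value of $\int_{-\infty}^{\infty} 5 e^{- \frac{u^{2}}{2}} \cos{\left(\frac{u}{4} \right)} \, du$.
$\frac{5 \sqrt{2} \sqrt{\pi}}{e^{\frac{1}{32}}}$

Define $I(b) = \int_{-\infty}^{\infty} 5 e^{- \frac{u^{2}}{2}} \cos{\left(b u \right)} \, du$.

Differentiating under the integral sign,
$$I'(b) = \int_{-\infty}^{\infty} - 5 u e^{- \frac{u^{2}}{2}} \sin{\left(b u \right)} \, du.$$

Integrate $\int_{-\infty}^{\infty} u \sin(b u)\, e^{- \frac{u^{2}}{2}}\, du$ by parts with $w = \sin(b u)$ and $dv = u\, e^{- \frac{u^{2}}{2}}\, du$, giving $v = - e^{- \frac{u^{2}}{2}}$. The boundary term vanishes and
$$\int_{-\infty}^{\infty} u \sin(b u)\, e^{- \frac{u^{2}}{2}}\, du = b \int_{-\infty}^{\infty} \cos(b u)\, e^{- \frac{u^{2}}{2}}\, du,$$
so $I'(b) = - b\, I(b)$.

This is a separable first-order ODE; solving with the initial condition $I(0) = \int_{-\infty}^{\infty} 5 e^{- \frac{u^{2}}{2}}\,du = 5 \sqrt{2} \sqrt{\pi}$ gives
$$I(b) = 5 \sqrt{2} \sqrt{\pi} e^{- \frac{b^{2}}{2}}.$$

Setting $b = \frac{1}{4}$:
$$I = \frac{5 \sqrt{2} \sqrt{\pi}}{e^{\frac{1}{32}}}.$$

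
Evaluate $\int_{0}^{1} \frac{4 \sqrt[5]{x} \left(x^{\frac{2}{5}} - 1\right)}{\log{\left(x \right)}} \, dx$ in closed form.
$- \log{\left(\frac{81}{256} \right)}$

Replace the exponent $\frac{1}{5}$ by a parameter $a$: let $I(a) = \int_{0}^{1} \frac{4 \left(x^{\frac{3}{5}} - x^{a}\right)}{\log{\left(x \right)}} \, dx$.

Since $\dfrac{\partial}{\partial a}\,x^{a} = x^{a} \ln x$, the $\ln x$ in the denominator cancels and
$$\frac{dI}{da} = \int_{0}^{1} -4 x^{a} \, dx = -4 \left[\frac{x^{a+1}}{a+1}\right]_0^1 = - \frac{4}{a + 1}.$$

Integrating with respect to $a$ gives $I(a) = - \log{\left(\frac{625 \left(a + 1\right)^{4}}{4096} \right)} + C$.

At $a = \frac{3}{5}$ the integrand is identically $0$, so $I(\frac{3}{5}) = 0$. The closed form gives $0$, hence $C = 0$.

Setting $a = \frac{1}{5}$:
$$I = - \log{\left(\frac{81}{256} \right)}.$$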